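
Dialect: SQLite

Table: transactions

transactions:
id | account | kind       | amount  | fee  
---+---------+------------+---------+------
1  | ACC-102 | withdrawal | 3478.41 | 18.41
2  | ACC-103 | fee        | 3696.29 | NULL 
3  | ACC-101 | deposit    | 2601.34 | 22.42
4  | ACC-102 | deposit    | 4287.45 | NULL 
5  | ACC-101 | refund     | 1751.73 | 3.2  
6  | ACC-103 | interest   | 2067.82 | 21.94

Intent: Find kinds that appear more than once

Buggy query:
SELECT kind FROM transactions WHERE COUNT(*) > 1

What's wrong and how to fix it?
Bug: COUNT(*) is an aggregate and cannot be used in WHERE

Fix: Group first, then use HAVING for the count condition

Corrected query:
SELECT kind FROM transactions GROUP BY kind HAVING COUNT(*) > 1

Result:
kind   
-------
deposit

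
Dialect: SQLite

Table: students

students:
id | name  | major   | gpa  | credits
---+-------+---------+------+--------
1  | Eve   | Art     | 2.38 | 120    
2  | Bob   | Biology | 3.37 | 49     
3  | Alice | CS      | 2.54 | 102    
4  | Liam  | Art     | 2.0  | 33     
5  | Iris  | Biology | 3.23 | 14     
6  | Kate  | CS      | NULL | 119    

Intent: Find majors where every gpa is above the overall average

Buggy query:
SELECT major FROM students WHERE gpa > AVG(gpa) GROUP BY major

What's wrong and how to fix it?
Bug: AVG() is an aggregate; it can't sit directly in WHERE

Fix: Use a subquery for AVG and a HAVING MIN(...) filter so the condition holds for every row in the group

Corrected query:
SELECT major FROM students GROUP BY major HAVING MIN(gpa) > (SELECT AVG(gpa) FROM students)

Result:
major  
-------
Biology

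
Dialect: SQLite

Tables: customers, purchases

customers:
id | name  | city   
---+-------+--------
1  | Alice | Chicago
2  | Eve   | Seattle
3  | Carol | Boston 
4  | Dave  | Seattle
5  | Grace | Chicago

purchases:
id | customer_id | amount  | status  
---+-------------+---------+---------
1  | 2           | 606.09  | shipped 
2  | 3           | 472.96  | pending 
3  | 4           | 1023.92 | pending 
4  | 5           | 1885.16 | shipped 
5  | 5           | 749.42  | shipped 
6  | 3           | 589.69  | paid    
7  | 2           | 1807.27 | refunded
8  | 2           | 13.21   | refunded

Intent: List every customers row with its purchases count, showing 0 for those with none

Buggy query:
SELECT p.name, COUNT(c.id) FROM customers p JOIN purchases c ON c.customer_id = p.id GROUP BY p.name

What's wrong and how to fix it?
Bug: INNER JOIN drops customers rows that have no matching purchases rows

Fix: Switch to LEFT JOIN to retain unmatched parent rows

Corrected query:
SELECT p.name, COUNT(c.id) FROM customers p LEFT JOIN purchases c ON c.customer_id = p.id GROUP BY p.name

Result:
name  | COUNT(c.id)
------+------------
Alice | 0          
Carol | 2          
Dave  | 1          
Eve   | 3          
Grace | 2          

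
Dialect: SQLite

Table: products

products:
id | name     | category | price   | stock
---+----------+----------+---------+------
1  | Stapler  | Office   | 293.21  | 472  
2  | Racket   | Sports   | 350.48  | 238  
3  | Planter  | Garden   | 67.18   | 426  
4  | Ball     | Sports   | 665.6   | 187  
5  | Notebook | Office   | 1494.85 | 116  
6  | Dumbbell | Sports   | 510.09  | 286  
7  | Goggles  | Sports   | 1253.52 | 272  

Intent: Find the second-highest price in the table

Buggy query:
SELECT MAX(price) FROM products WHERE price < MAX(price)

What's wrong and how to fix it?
Bug: MAX(price) on the right of the comparison is an aggregate-in-WHERE error

Fix: Put the inner MAX in a scalar subquery

Corrected query:
SELECT MAX(price) FROM products WHERE price < (SELECT MAX(price) FROM products)

Result:
MAX(price)
----------
1253.52   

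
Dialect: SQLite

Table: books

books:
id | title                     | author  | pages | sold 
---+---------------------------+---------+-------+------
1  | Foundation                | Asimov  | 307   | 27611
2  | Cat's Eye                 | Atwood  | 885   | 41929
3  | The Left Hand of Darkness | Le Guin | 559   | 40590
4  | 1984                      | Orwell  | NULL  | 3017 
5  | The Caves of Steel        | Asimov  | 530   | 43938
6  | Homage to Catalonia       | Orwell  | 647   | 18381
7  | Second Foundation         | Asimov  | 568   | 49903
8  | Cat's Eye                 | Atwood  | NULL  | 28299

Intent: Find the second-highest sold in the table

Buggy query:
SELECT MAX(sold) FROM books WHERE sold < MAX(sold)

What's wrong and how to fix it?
Bug: The inner MAX is an aggregate inside WHERE, which is not allowed

Fix: Compute the overall MAX in a subquery, then take MAX of rows below it

Corrected query:
SELECT MAX(sold) FROM books WHERE sold < (SELECT MAX(sold) FROM books)

Result:
MAX(sold)
---------
43938    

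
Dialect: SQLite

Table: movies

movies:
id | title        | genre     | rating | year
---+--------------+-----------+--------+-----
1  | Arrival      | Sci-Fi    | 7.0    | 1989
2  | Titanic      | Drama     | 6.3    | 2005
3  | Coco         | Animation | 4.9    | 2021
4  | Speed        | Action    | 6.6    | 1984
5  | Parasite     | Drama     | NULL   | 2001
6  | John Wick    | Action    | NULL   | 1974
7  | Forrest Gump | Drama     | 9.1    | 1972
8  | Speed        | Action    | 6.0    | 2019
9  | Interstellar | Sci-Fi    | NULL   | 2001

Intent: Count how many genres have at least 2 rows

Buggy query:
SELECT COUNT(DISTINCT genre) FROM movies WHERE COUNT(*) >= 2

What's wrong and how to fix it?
Bug: COUNT(*) cannot appear in WHERE; the per-group count doesn't exist yet

Fix: Group first with HAVING COUNT(*) >= 2, then COUNT the resulting groups

Corrected query:
SELECT COUNT(*) FROM (SELECT genre FROM movies GROUP BY genre HAVING COUNT(*) >= 2)

Result:
COUNT(*)
--------
3       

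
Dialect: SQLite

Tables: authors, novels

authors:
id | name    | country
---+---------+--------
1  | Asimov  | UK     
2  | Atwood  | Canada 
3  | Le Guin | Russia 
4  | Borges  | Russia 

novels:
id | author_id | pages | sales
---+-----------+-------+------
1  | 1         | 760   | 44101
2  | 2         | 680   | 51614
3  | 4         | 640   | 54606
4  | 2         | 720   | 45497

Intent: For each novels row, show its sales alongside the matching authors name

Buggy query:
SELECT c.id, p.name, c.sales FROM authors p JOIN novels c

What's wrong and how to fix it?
Bug: JOIN with no ON clause produces a cartesian product; every novels row pairs with every authors row

Fix: Specify the join condition linking the foreign key to the parent id

Corrected query:
SELECT c.id, p.name, c.sales FROM authors p JOIN novels c ON c.author_id = p.id

Result:
id | name   | sales
---+--------+------
1  | Asimov | 44101
2  | Atwood | 51614
3  | Borges | 54606
4  | Atwood | 45497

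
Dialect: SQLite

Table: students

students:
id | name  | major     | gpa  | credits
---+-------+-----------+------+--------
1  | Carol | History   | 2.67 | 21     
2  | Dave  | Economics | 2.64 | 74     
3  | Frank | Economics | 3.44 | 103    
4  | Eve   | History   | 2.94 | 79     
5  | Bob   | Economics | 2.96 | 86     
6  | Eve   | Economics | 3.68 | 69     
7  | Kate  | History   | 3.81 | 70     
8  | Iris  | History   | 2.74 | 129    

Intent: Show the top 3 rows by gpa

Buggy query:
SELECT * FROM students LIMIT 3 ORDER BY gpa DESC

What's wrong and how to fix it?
Bug: ORDER BY cannot follow LIMIT; LIMIT is the final clause

Fix: Swap the clauses: ORDER BY first, then LIMIT

Corrected query:
SELECT * FROM students ORDER BY gpa DESC LIMIT 3

Result:
id | name  | major     | gpa  | credits
---+-------+-----------+------+--------
7  | Kate  | History   | 3.81 | 70     
6  | Eve   | Economics | 3.68 | 69     
3  | Frank | Economics | 3.44 | 103    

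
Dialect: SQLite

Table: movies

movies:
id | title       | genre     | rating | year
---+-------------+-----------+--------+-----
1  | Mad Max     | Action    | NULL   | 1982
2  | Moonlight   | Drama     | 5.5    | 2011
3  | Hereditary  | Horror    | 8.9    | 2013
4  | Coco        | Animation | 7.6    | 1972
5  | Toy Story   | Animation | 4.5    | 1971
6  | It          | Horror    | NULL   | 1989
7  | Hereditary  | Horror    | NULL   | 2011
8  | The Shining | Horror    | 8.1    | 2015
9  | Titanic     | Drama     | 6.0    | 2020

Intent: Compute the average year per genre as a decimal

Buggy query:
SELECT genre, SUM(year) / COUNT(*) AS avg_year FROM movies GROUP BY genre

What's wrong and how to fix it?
Bug: Both operands are integers, so '/' performs integer division and truncates

Fix: Cast one side to REAL so the division keeps the fractional part

Corrected query:
SELECT genre, SUM(year) * 1.0 / COUNT(*) AS avg_year FROM movies GROUP BY genre

Result:
genre     | avg_year
----------+---------
Action    | 1982    
Animation | 1971.5  
Drama     | 2015.5  
Horror    | 2007    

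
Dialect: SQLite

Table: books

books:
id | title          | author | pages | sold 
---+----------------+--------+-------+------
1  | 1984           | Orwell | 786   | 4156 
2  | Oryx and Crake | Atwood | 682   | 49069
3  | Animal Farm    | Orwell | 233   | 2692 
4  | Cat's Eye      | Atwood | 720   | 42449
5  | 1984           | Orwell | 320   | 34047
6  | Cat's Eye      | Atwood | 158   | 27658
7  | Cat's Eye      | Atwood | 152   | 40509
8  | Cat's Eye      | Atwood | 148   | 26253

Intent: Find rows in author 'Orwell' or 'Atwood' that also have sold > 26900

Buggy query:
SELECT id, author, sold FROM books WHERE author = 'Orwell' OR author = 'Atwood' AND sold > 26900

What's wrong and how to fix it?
Bug: AND binds tighter than OR, so this parses as author = 'Orwell' OR (author = 'Atwood' AND sold > 26900)

Fix: Group the OR with parentheses (or use IN), then AND the threshold

Corrected query:
SELECT id, author, sold FROM books WHERE (author = 'Orwell' OR author = 'Atwood') AND sold > 26900

Result:
id | author | sold 
---+--------+------
2  | Atwood | 49069
4  | Atwood | 42449
5  | Orwell | 34047
6  | Atwood | 27658
7  | Atwood | 40509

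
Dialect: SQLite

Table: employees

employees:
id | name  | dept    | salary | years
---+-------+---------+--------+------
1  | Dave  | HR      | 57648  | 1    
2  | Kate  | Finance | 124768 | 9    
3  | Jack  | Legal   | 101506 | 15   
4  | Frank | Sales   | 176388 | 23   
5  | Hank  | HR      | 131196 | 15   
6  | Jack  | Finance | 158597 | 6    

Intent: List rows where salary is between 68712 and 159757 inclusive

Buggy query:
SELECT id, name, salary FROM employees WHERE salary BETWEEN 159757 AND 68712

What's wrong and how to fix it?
Bug: BETWEEN expects the lower bound first; with 159757 AND 68712 the range is empty

Fix: Swap the bounds so the smaller value comes first

Corrected query:
SELECT id, name, salary FROM employees WHERE salary BETWEEN 68712 AND 159757

Result:
id | name | salary
---+------+-------
2  | Kate | 124768
3  | Jack | 101506
5  | Hank | 131196
6  | Jack | 158597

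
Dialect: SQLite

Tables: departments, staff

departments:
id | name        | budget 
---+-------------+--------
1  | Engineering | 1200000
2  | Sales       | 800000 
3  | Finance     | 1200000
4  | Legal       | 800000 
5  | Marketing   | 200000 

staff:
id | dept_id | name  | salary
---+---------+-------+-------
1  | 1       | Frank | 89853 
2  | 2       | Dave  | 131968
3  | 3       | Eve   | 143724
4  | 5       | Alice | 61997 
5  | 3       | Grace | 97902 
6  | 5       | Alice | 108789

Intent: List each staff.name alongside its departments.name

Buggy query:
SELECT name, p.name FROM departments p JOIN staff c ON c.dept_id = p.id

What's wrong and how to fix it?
Bug: 'name' exists in both joined tables, so the database can't tell which one is meant

Fix: Prefix ambiguous columns with the table alias

Corrected query:
SELECT c.name, p.name FROM departments p JOIN staff c ON c.dept_id = p.id

Result:
name  | name       
------+------------
Frank | Engineering
Dave  | Sales      
Eve   | Finance    
Alice | Marketing  
Grace | Finance    
Alice | Marketing  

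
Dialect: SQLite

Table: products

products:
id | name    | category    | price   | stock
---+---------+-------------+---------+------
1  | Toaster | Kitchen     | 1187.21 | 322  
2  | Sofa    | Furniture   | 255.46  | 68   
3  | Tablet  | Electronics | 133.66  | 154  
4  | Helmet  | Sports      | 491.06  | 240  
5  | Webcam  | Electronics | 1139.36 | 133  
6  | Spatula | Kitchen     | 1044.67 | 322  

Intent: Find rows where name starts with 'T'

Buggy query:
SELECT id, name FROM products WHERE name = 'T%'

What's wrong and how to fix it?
Bug: Wildcards only work with LIKE; '=' treats '%' as a literal character

Fix: Replace '=' with LIKE so 'T%' is treated as a pattern

Corrected query:
SELECT id, name FROM products WHERE name LIKE 'T%'

Result:
id | name   
---+--------
1  | Toaster
3  | Tablet 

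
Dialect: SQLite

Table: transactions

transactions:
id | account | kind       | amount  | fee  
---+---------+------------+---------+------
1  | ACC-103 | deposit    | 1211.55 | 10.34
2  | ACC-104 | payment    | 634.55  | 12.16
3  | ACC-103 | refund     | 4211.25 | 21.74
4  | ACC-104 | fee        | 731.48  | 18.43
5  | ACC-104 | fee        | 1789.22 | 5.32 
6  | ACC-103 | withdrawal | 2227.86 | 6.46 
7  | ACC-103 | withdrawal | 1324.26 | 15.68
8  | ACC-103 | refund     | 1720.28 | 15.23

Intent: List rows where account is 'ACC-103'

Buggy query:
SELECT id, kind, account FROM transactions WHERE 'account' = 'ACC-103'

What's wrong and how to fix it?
Bug: Single quotes denote string literals in SQL; the column name is being compared as a constant string

Fix: Remove the quotes around the column name (or use double quotes for an identifier)

Corrected query:
SELECT id, kind, account FROM transactions WHERE account = 'ACC-103'

Result:
id | kind       | account
---+------------+--------
1  | deposit    | ACC-103
3  | refund     | ACC-103
6  | withdrawal | ACC-103
7  | withdrawal | ACC-103
8  | refund     | ACC-103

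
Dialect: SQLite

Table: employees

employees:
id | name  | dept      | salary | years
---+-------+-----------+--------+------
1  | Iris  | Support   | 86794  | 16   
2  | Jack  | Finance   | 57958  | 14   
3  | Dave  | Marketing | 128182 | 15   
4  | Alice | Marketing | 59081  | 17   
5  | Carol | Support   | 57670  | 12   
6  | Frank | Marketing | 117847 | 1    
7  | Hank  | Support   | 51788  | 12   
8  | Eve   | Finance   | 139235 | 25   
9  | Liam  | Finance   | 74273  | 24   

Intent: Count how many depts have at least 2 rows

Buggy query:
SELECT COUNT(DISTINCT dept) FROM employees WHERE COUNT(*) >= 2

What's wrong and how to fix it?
Bug: WHERE filters individual rows, not groups, so a group-level COUNT is invalid there

Fix: Use a subquery that GROUPs and filters with HAVING, then count its rows

Corrected query:
SELECT COUNT(*) FROM (SELECT dept FROM employees GROUP BY dept HAVING COUNT(*) >= 2)

Result:
COUNT(*)
--------
3       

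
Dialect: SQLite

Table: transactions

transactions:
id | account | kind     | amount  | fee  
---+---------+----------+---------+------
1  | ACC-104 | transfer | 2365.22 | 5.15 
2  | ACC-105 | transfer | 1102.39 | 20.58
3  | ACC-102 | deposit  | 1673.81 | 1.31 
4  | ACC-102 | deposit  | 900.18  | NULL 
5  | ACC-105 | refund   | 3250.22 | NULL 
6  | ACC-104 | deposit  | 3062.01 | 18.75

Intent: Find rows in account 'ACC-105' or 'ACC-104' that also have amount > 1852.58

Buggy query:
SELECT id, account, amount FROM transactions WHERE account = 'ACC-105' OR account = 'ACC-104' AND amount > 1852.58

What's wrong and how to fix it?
Bug: Without parentheses, AND is evaluated before OR, so the amount filter only applies to the 'ACC-104' branch

Fix: Add parentheses around the OR so the AND applies to both alternatives

Corrected query:
SELECT id, account, amount FROM transactions WHERE (account = 'ACC-105' OR account = 'ACC-104') AND amount > 1852.58

Result:
id | account | amount 
---+---------+--------
1  | ACC-104 | 2365.22
5  | ACC-105 | 3250.22
6  | ACC-104 | 3062.01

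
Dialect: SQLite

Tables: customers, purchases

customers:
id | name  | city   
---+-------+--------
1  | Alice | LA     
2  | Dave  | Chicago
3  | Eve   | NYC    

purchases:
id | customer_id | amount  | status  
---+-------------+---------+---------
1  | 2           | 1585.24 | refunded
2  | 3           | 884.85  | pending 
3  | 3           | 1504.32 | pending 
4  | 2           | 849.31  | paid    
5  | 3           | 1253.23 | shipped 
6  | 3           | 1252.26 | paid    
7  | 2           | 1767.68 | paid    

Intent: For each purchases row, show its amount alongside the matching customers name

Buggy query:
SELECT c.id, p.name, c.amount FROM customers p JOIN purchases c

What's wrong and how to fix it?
Bug: JOIN with no ON clause produces a cartesian product; every purchases row pairs with every customers row

Fix: Add ON c.customer_id = p.id to the JOIN

Corrected query:
SELECT c.id, p.name, c.amount FROM customers p JOIN purchases c ON c.customer_id = p.id

Result:
id | name | amount 
---+------+--------
1  | Dave | 1585.24
2  | Eve  | 884.85 
3  | Eve  | 1504.32
4  | Dave | 849.31 
5  | Eve  | 1253.23
6  | Eve  | 1252.26
7  | Dave | 1767.68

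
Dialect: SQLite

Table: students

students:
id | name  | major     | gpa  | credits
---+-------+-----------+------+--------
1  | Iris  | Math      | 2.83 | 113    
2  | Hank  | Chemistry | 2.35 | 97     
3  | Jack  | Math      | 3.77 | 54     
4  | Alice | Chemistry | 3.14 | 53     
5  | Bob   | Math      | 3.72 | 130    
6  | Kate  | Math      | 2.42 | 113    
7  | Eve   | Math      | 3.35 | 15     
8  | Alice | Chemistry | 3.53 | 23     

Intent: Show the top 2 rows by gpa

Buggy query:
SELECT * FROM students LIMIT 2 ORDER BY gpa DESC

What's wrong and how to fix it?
Bug: LIMIT must come after ORDER BY

Fix: Sort with ORDER BY, then apply LIMIT

Corrected query:
SELECT * FROM students ORDER BY gpa DESC LIMIT 2

Result:
id | name | major | gpa  | credits
---+------+-------+------+--------
3  | Jack | Math  | 3.77 | 54     
5  | Bob  | Math  | 3.72 | 130    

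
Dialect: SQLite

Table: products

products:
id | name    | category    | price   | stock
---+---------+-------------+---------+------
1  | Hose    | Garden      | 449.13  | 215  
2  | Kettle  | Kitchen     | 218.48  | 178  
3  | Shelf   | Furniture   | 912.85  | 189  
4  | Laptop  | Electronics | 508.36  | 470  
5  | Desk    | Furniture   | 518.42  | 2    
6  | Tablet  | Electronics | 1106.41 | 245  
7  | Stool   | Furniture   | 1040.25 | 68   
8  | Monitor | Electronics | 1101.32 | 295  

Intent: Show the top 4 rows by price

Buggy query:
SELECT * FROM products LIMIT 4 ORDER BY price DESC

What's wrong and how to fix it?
Bug: LIMIT must come after ORDER BY

Fix: Sort with ORDER BY, then apply LIMIT

Corrected query:
SELECT * FROM products ORDER BY price DESC LIMIT 4

Result:
id | name    | category    | price   | stock
---+---------+-------------+---------+------
6  | Tablet  | Electronics | 1106.41 | 245  
8  | Monitor | Electronics | 1101.32 | 295  
7  | Stool   | Furniture   | 1040.25 | 68   
3  | Shelf   | Furniture   | 912.85  | 189  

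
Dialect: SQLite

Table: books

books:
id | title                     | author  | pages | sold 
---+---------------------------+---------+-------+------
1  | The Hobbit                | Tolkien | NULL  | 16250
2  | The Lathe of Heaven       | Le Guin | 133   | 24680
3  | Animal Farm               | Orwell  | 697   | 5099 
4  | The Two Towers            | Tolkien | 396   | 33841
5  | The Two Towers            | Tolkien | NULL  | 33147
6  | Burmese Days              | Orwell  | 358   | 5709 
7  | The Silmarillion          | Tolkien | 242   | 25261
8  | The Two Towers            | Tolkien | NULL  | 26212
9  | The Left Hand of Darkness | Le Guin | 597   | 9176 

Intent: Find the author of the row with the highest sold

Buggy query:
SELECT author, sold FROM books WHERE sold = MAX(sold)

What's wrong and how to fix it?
Bug: WHERE is evaluated per row; an aggregate over the whole table isn't defined there

Fix: Use a subquery: WHERE sold = (SELECT MAX(sold) FROM books)

Corrected query:
SELECT author, sold FROM books WHERE sold = (SELECT MAX(sold) FROM books)

Result:
author  | sold 
--------+------
Tolkien | 33841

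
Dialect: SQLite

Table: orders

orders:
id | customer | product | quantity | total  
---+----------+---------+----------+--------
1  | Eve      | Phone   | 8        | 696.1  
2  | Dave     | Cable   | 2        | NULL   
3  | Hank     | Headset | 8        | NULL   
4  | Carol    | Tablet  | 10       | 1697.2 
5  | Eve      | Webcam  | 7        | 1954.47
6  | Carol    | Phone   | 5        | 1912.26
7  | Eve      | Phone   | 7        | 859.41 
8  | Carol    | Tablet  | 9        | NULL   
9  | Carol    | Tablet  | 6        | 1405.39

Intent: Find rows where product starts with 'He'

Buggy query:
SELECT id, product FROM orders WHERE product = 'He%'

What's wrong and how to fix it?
Bug: '=' compares the literal string including the % character; pattern matching needs LIKE

Fix: Use LIKE for wildcard pattern matching

Corrected query:
SELECT id, product FROM orders WHERE product LIKE 'He%'

Result:
id | product
---+--------
3  | Headset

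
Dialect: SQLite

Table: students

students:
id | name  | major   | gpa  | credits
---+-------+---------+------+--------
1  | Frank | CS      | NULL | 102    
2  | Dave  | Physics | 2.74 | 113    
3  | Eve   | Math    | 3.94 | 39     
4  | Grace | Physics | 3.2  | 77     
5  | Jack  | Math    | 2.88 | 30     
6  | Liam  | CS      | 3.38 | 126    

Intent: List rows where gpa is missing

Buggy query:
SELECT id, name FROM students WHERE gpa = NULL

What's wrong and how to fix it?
Bug: Comparing to NULL with '=' never matches; NULL = NULL is unknown, not true

Fix: Replace '= NULL' with 'IS NULL'

Corrected query:
SELECT id, name FROM students WHERE gpa IS NULL

Result:
id | name 
---+------
1  | Frank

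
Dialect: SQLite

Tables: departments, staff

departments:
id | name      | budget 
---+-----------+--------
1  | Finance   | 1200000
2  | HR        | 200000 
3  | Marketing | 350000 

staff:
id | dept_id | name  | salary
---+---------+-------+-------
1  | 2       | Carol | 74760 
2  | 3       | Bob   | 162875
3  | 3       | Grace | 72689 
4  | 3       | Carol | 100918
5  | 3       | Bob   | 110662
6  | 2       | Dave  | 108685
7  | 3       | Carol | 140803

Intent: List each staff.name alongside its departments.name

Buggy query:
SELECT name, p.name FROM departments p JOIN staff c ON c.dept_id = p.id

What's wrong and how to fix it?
Bug: Both tables have a 'name' column; the unqualified reference is ambiguous

Fix: Prefix ambiguous columns with the table alias

Corrected query:
SELECT c.name, p.name FROM departments p JOIN staff c ON c.dept_id = p.id

Result:
name  | name     
------+----------
Carol | HR       
Bob   | Marketing
Grace | Marketing
Carol | Marketing
Bob   | Marketing
Dave  | HR       
Carol | Marketing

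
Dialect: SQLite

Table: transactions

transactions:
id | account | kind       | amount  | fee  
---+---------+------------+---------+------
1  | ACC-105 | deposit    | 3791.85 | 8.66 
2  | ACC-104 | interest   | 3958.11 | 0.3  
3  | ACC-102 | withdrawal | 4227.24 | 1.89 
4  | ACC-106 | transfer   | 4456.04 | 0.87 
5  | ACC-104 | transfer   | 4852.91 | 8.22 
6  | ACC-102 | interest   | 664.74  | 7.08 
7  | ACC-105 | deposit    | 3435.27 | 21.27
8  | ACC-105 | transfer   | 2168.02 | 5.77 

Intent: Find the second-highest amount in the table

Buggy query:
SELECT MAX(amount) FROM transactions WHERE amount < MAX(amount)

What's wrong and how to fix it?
Bug: The inner MAX is an aggregate inside WHERE, which is not allowed

Fix: Put the inner MAX in a scalar subquery

Corrected query:
SELECT MAX(amount) FROM transactions WHERE amount < (SELECT MAX(amount) FROM transactions)

Result:
MAX(amount)
-----------
4456.04    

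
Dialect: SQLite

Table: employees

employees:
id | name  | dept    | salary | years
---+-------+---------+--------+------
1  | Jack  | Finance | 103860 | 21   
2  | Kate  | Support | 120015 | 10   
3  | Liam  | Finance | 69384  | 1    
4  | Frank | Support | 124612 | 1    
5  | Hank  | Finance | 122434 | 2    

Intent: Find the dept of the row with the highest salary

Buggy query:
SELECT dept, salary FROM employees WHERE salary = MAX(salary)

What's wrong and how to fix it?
Bug: WHERE is evaluated per row; an aggregate over the whole table isn't defined there

Fix: Wrap MAX in a scalar subquery so WHERE compares against a single value

Corrected query:
SELECT dept, salary FROM employees WHERE salary = (SELECT MAX(salary) FROM employees)

Result:
dept    | salary
--------+-------
Support | 124612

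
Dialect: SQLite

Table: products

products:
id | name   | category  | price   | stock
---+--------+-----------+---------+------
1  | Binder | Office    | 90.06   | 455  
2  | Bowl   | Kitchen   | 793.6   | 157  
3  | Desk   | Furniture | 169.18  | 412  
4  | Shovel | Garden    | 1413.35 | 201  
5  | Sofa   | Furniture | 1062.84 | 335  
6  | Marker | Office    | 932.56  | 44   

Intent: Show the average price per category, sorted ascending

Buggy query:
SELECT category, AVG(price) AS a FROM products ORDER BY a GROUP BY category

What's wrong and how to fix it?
Bug: GROUP BY must precede ORDER BY

Fix: Reorder: SELECT … FROM … GROUP BY … ORDER BY …

Corrected query:
SELECT category, AVG(price) AS a FROM products GROUP BY category ORDER BY a

Result:
category  | a      
----------+--------
Office    | 511.31 
Furniture | 616.01 
Kitchen   | 793.6  
Garden    | 1413.35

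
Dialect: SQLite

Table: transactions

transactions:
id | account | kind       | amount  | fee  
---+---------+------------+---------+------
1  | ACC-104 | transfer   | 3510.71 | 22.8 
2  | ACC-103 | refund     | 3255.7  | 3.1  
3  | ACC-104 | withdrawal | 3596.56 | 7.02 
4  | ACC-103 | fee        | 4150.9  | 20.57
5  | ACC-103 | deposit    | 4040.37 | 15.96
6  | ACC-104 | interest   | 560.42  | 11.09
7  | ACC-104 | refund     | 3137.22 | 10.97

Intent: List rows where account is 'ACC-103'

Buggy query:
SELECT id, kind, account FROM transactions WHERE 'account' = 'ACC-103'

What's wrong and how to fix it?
Bug: Single quotes denote string literals in SQL; the column name is being compared as a constant string

Fix: Remove the quotes around the column name (or use double quotes for an identifier)

Corrected query:
SELECT id, kind, account FROM transactions WHERE account = 'ACC-103'

Result:
id | kind    | account
---+---------+--------
2  | refund  | ACC-103
4  | fee     | ACC-103
5  | deposit | ACC-103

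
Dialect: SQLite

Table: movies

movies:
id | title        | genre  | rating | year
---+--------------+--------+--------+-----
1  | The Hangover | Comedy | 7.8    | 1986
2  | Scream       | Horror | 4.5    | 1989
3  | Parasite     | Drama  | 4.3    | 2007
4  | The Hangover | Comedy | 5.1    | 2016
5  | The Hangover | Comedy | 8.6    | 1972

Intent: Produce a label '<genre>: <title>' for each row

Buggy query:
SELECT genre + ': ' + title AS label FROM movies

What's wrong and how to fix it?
Bug: SQLite uses || for string concatenation; + coerces text to numbers (yielding 0)

Fix: Use the || operator for string concatenation

Corrected query:
SELECT genre || ': ' || title AS label FROM movies

Result:
label               
--------------------
Comedy: The Hangover
Horror: Scream      
Drama: Parasite     
Comedy: The Hangover
Comedy: The Hangover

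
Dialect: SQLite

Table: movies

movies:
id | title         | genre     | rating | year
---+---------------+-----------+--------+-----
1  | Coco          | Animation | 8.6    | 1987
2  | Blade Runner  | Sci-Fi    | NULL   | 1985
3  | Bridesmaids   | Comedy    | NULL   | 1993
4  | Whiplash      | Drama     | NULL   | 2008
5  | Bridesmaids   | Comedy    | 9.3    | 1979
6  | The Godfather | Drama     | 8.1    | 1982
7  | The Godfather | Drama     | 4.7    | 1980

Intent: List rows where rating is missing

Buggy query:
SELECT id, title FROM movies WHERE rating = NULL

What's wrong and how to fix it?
Bug: '= NULL' is always unknown in SQL three-valued logic, so no rows match

Fix: Use IS NULL to test for NULL

Corrected query:
SELECT id, title FROM movies WHERE rating IS NULL

Result:
id | title       
---+-------------
2  | Blade Runner
3  | Bridesmaids 
4  | Whiplash    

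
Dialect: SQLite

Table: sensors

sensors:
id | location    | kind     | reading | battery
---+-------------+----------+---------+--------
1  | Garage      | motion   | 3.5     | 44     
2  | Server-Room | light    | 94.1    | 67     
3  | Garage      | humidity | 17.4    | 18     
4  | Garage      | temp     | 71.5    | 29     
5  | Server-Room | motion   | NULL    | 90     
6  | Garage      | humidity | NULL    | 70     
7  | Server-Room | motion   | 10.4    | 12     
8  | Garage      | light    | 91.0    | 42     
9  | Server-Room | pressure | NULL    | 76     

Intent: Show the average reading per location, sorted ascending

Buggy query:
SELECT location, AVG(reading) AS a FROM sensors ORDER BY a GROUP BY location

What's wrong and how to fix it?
Bug: ORDER BY appears before GROUP BY; SQL clause order requires GROUP BY first

Fix: Reorder: SELECT … FROM … GROUP BY … ORDER BY …

Corrected query:
SELECT location, AVG(reading) AS a FROM sensors GROUP BY location ORDER BY a

Result:
location    | a    
------------+------
Garage      | 45.85
Server-Room | 52.25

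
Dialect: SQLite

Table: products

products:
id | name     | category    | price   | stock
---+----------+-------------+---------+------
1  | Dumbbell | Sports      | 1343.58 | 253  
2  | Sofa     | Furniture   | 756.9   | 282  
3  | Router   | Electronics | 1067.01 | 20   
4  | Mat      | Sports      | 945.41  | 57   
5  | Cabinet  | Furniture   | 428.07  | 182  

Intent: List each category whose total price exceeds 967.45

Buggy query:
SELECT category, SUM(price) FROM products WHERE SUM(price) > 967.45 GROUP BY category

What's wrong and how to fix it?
Bug: Aggregate functions cannot appear in a WHERE clause

Fix: Use HAVING (which filters groups after aggregation) instead of WHERE

Corrected query:
SELECT category, SUM(price) FROM products GROUP BY category HAVING SUM(price) > 967.45

Result:
category    | SUM(price)
------------+-----------
Electronics | 1067.01   
Furniture   | 1184.97   
Sports      | 2288.99   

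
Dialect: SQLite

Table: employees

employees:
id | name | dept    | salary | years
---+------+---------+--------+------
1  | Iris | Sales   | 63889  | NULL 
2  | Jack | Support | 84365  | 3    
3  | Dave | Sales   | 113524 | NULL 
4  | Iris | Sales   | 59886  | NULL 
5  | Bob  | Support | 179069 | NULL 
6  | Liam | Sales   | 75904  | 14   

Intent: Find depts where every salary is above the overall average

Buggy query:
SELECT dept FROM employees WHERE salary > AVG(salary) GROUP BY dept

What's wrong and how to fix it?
Bug: WHERE evaluates per row before aggregation, so AVG() is unavailable

Fix: Use a subquery for AVG and a HAVING MIN(...) filter so the condition holds for every row in the group

Corrected query:
SELECT dept FROM employees GROUP BY dept HAVING MIN(salary) > (SELECT AVG(salary) FROM employees)

Result:
(no rows)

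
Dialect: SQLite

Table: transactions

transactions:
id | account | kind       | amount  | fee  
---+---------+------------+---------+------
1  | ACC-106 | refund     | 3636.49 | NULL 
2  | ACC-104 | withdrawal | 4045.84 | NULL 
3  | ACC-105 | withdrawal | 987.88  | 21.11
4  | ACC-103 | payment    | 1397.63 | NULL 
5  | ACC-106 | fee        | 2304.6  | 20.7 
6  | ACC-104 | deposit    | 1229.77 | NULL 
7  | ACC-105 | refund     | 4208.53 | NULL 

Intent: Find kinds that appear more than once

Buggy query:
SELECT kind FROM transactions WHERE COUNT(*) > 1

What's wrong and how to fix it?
Bug: COUNT(*) is an aggregate and cannot be used in WHERE

Fix: Group first, then use HAVING for the count condition

Corrected query:
SELECT kind FROM transactions GROUP BY kind HAVING COUNT(*) > 1

Result:
kind      
----------
refund    
withdrawal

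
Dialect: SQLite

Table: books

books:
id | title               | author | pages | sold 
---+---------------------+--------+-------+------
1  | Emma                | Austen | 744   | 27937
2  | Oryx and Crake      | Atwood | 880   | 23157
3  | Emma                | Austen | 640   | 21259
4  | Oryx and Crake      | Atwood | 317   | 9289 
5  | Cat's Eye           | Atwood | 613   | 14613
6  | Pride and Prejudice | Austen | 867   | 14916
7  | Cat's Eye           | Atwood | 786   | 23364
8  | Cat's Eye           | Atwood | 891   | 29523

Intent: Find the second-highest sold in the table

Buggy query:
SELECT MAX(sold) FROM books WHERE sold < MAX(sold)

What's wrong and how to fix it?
Bug: The inner MAX is an aggregate inside WHERE, which is not allowed

Fix: Compute the overall MAX in a subquery, then take MAX of rows below it

Corrected query:
SELECT MAX(sold) FROM books WHERE sold < (SELECT MAX(sold) FROM books)

Result:
MAX(sold)
---------
27937    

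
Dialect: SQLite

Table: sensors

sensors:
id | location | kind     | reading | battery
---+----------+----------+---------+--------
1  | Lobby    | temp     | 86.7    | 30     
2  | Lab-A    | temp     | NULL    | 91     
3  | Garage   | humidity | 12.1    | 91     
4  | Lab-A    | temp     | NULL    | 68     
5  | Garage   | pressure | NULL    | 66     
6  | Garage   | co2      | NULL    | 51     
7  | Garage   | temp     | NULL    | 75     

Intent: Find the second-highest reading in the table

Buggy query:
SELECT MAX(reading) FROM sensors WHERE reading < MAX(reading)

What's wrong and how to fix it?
Bug: MAX(reading) on the right of the comparison is an aggregate-in-WHERE error

Fix: Compute the overall MAX in a subquery, then take MAX of rows below it

Corrected query:
SELECT MAX(reading) FROM sensors WHERE reading < (SELECT MAX(reading) FROM sensors)

Result:
MAX(reading)
------------
12.1        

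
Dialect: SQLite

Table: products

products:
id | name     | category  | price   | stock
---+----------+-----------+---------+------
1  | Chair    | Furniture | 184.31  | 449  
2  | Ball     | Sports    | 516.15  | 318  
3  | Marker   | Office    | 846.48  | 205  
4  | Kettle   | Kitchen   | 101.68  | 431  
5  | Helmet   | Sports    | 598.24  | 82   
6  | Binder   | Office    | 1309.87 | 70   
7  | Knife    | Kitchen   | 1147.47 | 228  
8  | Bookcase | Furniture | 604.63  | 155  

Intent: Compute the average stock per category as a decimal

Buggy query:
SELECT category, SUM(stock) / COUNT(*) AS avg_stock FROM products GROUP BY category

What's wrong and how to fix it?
Bug: Both operands are integers, so '/' performs integer division and truncates

Fix: Cast one side to REAL so the division keeps the fractional part

Corrected query:
SELECT category, SUM(stock) * 1.0 / COUNT(*) AS avg_stock FROM products GROUP BY category

Result:
category  | avg_stock
----------+----------
Furniture | 302      
Kitchen   | 329.5    
Office    | 137.5    
Sports    | 200      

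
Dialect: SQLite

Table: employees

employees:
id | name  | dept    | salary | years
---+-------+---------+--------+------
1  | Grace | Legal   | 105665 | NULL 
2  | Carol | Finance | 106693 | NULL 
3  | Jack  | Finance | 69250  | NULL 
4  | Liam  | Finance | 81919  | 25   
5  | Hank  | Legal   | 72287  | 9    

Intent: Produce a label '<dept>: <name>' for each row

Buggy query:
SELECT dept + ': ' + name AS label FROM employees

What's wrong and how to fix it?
Bug: SQLite uses || for string concatenation; + coerces text to numbers (yielding 0)

Fix: Use the || operator for string concatenation

Corrected query:
SELECT dept || ': ' || name AS label FROM employees

Result:
label         
--------------
Legal: Grace  
Finance: Carol
Finance: Jack 
Finance: Liam 
Legal: Hank   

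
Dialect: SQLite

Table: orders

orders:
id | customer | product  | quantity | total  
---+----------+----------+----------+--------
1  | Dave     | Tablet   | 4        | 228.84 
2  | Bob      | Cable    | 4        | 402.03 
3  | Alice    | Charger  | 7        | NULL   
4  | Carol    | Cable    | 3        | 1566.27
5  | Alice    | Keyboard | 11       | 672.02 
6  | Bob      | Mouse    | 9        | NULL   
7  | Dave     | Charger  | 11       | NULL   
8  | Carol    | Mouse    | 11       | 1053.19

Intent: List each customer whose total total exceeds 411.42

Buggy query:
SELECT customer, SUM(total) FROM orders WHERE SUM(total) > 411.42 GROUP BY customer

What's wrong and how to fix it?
Bug: SUM(total) is an aggregate, but WHERE filters rows before aggregation

Fix: Move the aggregate condition to a HAVING clause

Corrected query:
SELECT customer, SUM(total) FROM orders GROUP BY customer HAVING SUM(total) > 411.42

Result:
customer | SUM(total)
---------+-----------
Alice    | 672.02    
Carol    | 2619.46   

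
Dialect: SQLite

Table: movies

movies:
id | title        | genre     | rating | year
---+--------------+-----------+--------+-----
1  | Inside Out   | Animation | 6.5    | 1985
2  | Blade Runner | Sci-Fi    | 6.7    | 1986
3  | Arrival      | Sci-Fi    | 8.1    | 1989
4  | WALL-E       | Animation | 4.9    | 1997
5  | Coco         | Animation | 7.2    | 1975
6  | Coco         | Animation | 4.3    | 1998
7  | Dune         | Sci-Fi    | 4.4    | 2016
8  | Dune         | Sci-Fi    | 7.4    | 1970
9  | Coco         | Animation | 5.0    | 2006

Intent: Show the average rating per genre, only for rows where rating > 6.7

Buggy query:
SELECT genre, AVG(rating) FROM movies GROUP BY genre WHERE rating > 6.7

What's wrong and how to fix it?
Bug: WHERE cannot follow GROUP BY

Fix: Place WHERE between FROM and GROUP BY

Corrected query:
SELECT genre, AVG(rating) FROM movies WHERE rating > 6.7 GROUP BY genre

Result:
genre     | AVG(rating)
----------+------------
Animation | 7.2        
Sci-Fi    | 7.75       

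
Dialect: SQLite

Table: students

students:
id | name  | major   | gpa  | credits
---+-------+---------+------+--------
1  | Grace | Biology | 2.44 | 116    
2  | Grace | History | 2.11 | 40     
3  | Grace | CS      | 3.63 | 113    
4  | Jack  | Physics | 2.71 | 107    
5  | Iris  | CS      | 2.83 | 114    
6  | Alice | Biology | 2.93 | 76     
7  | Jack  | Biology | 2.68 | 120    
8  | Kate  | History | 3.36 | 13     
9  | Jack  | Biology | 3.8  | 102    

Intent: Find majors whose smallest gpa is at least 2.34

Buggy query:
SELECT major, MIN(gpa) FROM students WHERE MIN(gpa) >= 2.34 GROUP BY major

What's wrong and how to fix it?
Bug: MIN() in WHERE is a misuse of aggregate

Fix: Use HAVING for the per-group MIN condition

Corrected query:
SELECT major, MIN(gpa) FROM students GROUP BY major HAVING MIN(gpa) >= 2.34

Result:
major   | MIN(gpa)
--------+---------
Biology | 2.44    
CS      | 2.83    
Physics | 2.71    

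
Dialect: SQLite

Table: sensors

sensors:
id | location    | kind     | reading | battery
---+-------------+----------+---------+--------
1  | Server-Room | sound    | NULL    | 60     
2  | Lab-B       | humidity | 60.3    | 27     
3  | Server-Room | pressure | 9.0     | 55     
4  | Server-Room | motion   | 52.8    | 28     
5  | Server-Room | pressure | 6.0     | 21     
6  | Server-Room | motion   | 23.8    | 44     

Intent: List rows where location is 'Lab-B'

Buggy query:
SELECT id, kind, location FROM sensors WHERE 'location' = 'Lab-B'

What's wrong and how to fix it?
Bug: 'location' in single quotes is a string literal, not the column; the comparison is literal-vs-literal and never true

Fix: Reference the column as location without single quotes

Corrected query:
SELECT id, kind, location FROM sensors WHERE location = 'Lab-B'

Result:
id | kind     | location
---+----------+---------
2  | humidity | Lab-B   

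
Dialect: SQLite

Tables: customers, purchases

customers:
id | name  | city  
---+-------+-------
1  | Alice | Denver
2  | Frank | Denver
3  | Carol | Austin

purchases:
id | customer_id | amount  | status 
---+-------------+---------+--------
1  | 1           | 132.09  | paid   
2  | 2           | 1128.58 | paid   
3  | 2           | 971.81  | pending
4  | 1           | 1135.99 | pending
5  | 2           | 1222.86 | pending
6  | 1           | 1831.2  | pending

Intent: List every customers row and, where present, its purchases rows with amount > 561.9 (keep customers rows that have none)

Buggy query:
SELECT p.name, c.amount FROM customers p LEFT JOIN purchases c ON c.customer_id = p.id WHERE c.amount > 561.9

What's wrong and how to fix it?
Bug: A WHERE condition on the right-hand table after LEFT JOIN drops unmatched parents

Fix: Move the right-table condition into the ON clause so unmatched parents are kept

Corrected query:
SELECT p.name, c.amount FROM customers p LEFT JOIN purchases c ON c.customer_id = p.id AND c.amount > 561.9

Result:
name  | amount 
------+--------
Alice | 1135.99
Alice | 1831.2 
Frank | 971.81 
Frank | 1128.58
Frank | 1222.86
Carol | NULL   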